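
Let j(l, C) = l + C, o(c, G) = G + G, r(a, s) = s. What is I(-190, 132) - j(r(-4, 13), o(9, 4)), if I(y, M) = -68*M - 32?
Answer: -9029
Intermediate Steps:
I(y, M) = -32 - 68*M
o(c, G) = 2*G
j(l, C) = C + l
I(-190, 132) - j(r(-4, 13), o(9, 4)) = (-32 - 68*132) - (2*4 + 13) = (-32 - 8976) - (8 + 13) = -9008 - 1*21 = -9008 - 21 = -9029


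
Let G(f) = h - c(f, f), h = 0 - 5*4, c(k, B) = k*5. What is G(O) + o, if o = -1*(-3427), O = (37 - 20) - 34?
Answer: 3492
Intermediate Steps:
O = -17 (O = 17 - 34 = -17)
c(k, B) = 5*k
h = -20 (h = 0 - 20 = -20)
G(f) = -20 - 5*f
o = 3427
G(O) + o = (-20 - 5*(-17)) + 3427 = (-20 + 85) + 3427 = 65 + 3427 = 3492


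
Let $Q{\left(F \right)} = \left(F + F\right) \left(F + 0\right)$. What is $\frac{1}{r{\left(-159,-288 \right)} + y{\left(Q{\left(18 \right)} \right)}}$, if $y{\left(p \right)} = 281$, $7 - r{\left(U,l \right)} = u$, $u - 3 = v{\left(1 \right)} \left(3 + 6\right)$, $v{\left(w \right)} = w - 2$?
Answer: $\frac{1}{294} \approx 0.0034014$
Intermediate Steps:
$v{\left(w \right)} = -2 + w$
$Q{\left(F \right)} = 2 F^{2}$ ($Q{\left(F \right)} = 2 F F = 2 F^{2}$)
$u = -6$ ($u = 3 + \left(-2 + 1\right) \left(3 + 6\right) = 3 - 9 = -6$)
$r{\left(U,l \right)} = 13$ ($r{\left(U,l \right)} = 7 - -6 = 7 + 6 = 13$)
$\frac{1}{r{\left(-159,-288 \right)} + y{\left(Q{\left(18 \right)} \right)}} = \frac{1}{13 + 281} = \frac{1}{294}$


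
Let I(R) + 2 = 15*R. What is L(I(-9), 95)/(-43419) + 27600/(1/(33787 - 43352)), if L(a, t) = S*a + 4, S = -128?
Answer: -11462355503540/43419 ≈ -2.6399e+8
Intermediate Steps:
I(R) = -2 + 15*R
L(a, t) = 4 - 128*a (L(a, t) = -128*a + 4 = 4 - 128*a)
L(I(-9), 95)/(-43419) + 27600/(1/(33787 - 43352)) = (4 - 128*(-2 + 15*(-9)))/(-43419) + 27600/(1/(33787 - 43352)) = (4 - 128*(-2 - 135))*(-1/43419) + 27600/(1/(-9565)) = (4 - 128*(-137))*(-1/43419) + 27600/(-1/9565) = (4 + 17536)*(-1/43419) + 27600*(-9565) = 17540*(-1/43419) - 263994000 = -17540/43419 - 263994000 = -11462355503540/43419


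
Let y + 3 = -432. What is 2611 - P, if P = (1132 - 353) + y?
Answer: 2267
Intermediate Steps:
y = -435 (y = -3 - 432 = -435)
P = 344 (P = (1132 - 353) - 435 = 779 - 435 = 344)
2611 - P = 2611 - 1*344 = 2611 - 344 = 2267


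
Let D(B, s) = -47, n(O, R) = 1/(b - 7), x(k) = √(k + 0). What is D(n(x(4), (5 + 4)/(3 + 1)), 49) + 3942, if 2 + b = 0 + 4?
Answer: 3895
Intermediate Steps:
b = 2 (b = -2 + (0 + 4) = -2 + 4 = 2)
x(k) = √k
n(O, R) = -⅕ (n(O, R) = 1/(2 - 7) = 1/(-5) = -⅕)
D(n(x(4), (5 + 4)/(3 + 1)), 49) + 3942 = -47 + 3942 = 3895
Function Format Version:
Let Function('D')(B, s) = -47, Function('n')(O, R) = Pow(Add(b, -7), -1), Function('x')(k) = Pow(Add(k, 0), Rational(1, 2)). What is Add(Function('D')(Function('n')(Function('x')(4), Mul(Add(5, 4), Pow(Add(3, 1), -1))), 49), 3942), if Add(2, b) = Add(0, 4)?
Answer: 3895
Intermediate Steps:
b = 2 (b = Add(-2, Add(0, 4)) = Add(-2, 4) = 2)
Function('x')(k) = Pow(k, Rational(1, 2))
Function('n')(O, R) = Rational(-1, 5) (Function('n')(O, R) = Pow(Add(2, -7), -1) = Pow(-5, -1) = Rational(-1, 5))
Add(Function('D')(Function('n')(Function('x')(4), Mul(Add(5, 4), Pow(Add(3, 1), -1))), 49), 3942) = Add(-47, 3942) = 3895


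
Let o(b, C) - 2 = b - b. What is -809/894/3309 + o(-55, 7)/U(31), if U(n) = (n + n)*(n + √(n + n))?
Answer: 2230955/2659463154 - √62/27869 ≈ 0.00055634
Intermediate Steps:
o(b, C) = 2 (o(b, C) = 2 + (b - b) = 2 + 0 = 2)
U(n) = 2*n*(n + √2*√n) (U(n) = (2*n)*(n + √(2*n)) = (2*n)*(n + √2*√n) = 2*n*(n + √2*√n))
-809/894/3309 + o(-55, 7)/U(31) = -809/894/3309 + 2/(2*31² + 2*√2*31^(3/2)) = -809*1/894*(1/3309) + 2/(2*961 + 2*√2*(31*√31)) = -809/894*1/3309 + 2/(1922 + 62*√62) = -809/2958246 + 2/(1922 + 62*√62)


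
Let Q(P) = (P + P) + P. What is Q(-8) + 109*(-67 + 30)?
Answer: -4057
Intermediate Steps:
Q(P) = 3*P (Q(P) = 2*P + P = 3*P)
Q(-8) + 109*(-67 + 30) = 3*(-8) + 109*(-67 + 30) = -24 + 109*(-37) = -24 - 4033 = -4057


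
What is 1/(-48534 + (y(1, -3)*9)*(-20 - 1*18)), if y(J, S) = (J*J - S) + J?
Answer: -1/50244 ≈ -1.9903e-5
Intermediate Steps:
y(J, S) = J + J**2 - S (y(J, S) = (J**2 - S) + J = J + J**2 - S)
1/(-48534 + (y(1, -3)*9)*(-20 - 1*18)) = 1/(-48534 + ((1 + 1**2 - 1*(-3))*9)*(-20 - 1*18)) = 1/(-48534 + ((1 + 1 + 3)*9)*(-20 - 18)) = 1/(-48534 + (5*9)*(-38)) = 1/(-48534 + 45*(-38)) = 1/(-48534 - 1710) = 1/(-50244) = -1/50244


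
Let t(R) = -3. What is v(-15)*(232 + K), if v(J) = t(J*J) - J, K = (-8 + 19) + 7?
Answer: 3000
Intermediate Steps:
K = 18 (K = 11 + 7 = 18)
v(J) = -3 - J
v(-15)*(232 + K) = (-3 - 1*(-15))*(232 + 18) = (-3 + 15)*250 = 12*250 = 3000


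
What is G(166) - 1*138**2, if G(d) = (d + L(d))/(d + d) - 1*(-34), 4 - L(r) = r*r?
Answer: -3169353/166 ≈ -19093.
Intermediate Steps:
L(r) = 4 - r**2 (L(r) = 4 - r*r = 4 - r**2)
G(d) = 34 + (4 + d - d**2)/(2*d) (G(d) = (d + (4 - d**2))/(d + d) - 1*(-34) = (4 + d - d**2)/((2*d)) + 34 = (4 + d - d**2)*(1/(2*d)) + 34 = (4 + d - d**2)/(2*d) + 34 = 34 + (4 + d - d**2)/(2*d))
G(166) - 1*138**2 = (69/2 + 2/166 - 1/2*166) - 1*138**2 = (69/2 + 2*(1/166) - 83) - 1*19044 = (69/2 + 1/83 - 83) - 19044 = -8049/166 - 19044 = -3169353/166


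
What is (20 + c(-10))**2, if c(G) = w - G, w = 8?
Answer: 1444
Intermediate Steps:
c(G) = 8 - G
(20 + c(-10))**2 = (20 + (8 - 1*(-10)))**2 = (20 + (8 + 10))**2 = (20 + 18)**2 = 38**2 = 1444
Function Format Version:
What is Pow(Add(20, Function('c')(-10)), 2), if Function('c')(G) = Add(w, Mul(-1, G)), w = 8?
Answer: 1444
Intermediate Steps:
Function('c')(G) = Add(8, Mul(-1, G))
Pow(Add(20, Function('c')(-10)), 2) = Pow(Add(20, Add(8, Mul(-1, -10))), 2) = Pow(Add(20, Add(8, 10)), 2) = Pow(Add(20, 18), 2) = Pow(38, 2) = 1444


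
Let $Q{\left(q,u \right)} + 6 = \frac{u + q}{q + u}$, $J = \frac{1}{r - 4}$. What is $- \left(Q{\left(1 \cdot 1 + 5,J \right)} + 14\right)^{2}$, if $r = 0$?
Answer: $-81$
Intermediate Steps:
$J = - \frac{1}{4}$ ($J = \frac{1}{0 - 4} = \frac{1}{-4} = - \frac{1}{4} \approx -0.25$)
$Q{\left(q,u \right)} = -5$ ($Q{\left(q,u \right)} = -6 + \frac{u + q}{q + u} = -6 + \frac{q + u}{q + u} = -6 + 1 = -5$)
$- \left(Q{\left(1 \cdot 1 + 5,J \right)} + 14\right)^{2} = - \left(-5 + 14\right)^{2} = - 9^{2} = \left(-1\right) 81 = -81$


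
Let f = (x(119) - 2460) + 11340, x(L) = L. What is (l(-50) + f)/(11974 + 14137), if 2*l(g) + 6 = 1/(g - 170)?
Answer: 3958239/11488840 ≈ 0.34453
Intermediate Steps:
l(g) = -3 + 1/(2*(-170 + g)) (l(g) = -3 + 1/(2*(g - 170)) = -3 + 1/(2*(-170 + g)))
f = 8999 (f = (119 - 2460) + 11340 = -2341 + 11340 = 8999)
(l(-50) + f)/(11974 + 14137) = ((1021 - 6*(-50))/(2*(-170 - 50)) + 8999)/(11974 + 14137) = ((½)*(1021 + 300)/(-220) + 8999)/26111 = ((½)*(-1/220)*1321 + 8999)*(1/26111) = (-1321/440 + 8999)*(1/26111) = (3958239/440)*(1/26111) = 3958239/11488840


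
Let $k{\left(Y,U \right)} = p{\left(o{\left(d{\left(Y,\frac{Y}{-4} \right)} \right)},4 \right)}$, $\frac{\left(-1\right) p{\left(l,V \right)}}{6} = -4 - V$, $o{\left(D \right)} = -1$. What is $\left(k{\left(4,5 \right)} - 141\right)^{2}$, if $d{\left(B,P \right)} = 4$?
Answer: $8649$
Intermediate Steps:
$p{\left(l,V \right)} = 24 + 6 V$ ($p{\left(l,V \right)} = - 6 \left(-4 - V\right) = 24 + 6 V$)
$k{\left(Y,U \right)} = 48$ ($k{\left(Y,U \right)} = 24 + 6 \cdot 4 = 24 + 24 = 48$)
$\left(k{\left(4,5 \right)} - 141\right)^{2} = \left(48 - 141\right)^{2} = \left(-93\right)^{2} = 8649$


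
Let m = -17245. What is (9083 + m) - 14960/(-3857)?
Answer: -31465874/3857 ≈ -8158.1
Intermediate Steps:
(9083 + m) - 14960/(-3857) = (9083 - 17245) - 14960/(-3857) = -8162 - 14960*(-1/3857) = -8162 + 14960/3857 = -31465874/3857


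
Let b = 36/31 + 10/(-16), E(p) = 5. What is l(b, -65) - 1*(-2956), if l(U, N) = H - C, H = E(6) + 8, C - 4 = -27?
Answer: 2992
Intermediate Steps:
C = -23 (C = 4 - 27 = -23)
H = 13 (H = 5 + 8 = 13)
b = 133/248 (b = 36*(1/31) + 10*(-1/16) = 36/31 - 5/8 = 133/248 ≈ 0.53629)
l(U, N) = 36 (l(U, N) = 13 - 1*(-23) = 13 + 23 = 36)
l(b, -65) - 1*(-2956) = 36 - 1*(-2956) = 36 + 2956 = 2992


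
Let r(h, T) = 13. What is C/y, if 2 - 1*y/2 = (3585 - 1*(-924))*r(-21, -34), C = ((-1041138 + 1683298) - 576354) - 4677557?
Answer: 4611751/117230 ≈ 39.339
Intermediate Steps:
C = -4611751 (C = (642160 - 576354) - 4677557 = 65806 - 4677557 = -4611751)
y = -117230 (y = 4 - 2*(3585 - 1*(-924))*13 = 4 - 2*(3585 + 924)*13 = 4 - 9018*13 = 4 - 2*58617 = 4 - 117234 = -117230)
C/y = -4611751/(-117230) = -4611751*(-1/117230) = 4611751/117230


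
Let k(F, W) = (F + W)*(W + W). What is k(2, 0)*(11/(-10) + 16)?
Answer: 0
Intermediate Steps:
k(F, W) = 2*W*(F + W) (k(F, W) = (F + W)*(2*W) = 2*W*(F + W))
k(2, 0)*(11/(-10) + 16) = (2*0*(2 + 0))*(11/(-10) + 16) = (2*0*2)*(11*(-1/10) + 16) = 0*(-11/10 + 16) = 0*(149/10) = 0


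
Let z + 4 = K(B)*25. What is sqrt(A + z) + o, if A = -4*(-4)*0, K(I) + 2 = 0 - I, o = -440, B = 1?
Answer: -440 + I*sqrt(79) ≈ -440.0 + 8.8882*I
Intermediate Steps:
K(I) = -2 - I (K(I) = -2 + (0 - I) = -2 - I)
z = -79 (z = -4 + (-2 - 1*1)*25 = -4 + (-2 - 1)*25 = -4 - 3*25 = -4 - 75 = -79)
A = 0 (A = 16*0 = 0)
sqrt(A + z) + o = sqrt(0 - 79) - 440 = sqrt(-79) - 440 = I*sqrt(79) - 440 = -440 + I*sqrt(79)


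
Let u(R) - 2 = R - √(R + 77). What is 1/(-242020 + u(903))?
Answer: -6889/1661041207 + 2*√5/8305206035 ≈ -4.1469e-6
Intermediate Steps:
u(R) = 2 + R - √(77 + R) (u(R) = 2 + (R - √(R + 77)) = 2 + (R - √(77 + R)) = 2 + R - √(77 + R))
1/(-242020 + u(903)) = 1/(-242020 + (2 + 903 - √(77 + 903))) = 1/(-242020 + (2 + 903 - √980)) = 1/(-242020 + (2 + 903 - 14*√5)) = 1/(-242020 + (905 - 14*√5)) = 1/(-241115 - 14*√5)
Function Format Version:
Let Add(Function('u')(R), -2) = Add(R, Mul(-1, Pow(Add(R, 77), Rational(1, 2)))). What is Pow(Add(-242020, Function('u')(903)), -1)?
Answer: Add(Rational(-6889, 1661041207), Mul(Rational(2, 8305206035), Pow(5, Rational(1, 2)))) ≈ -4.1469e-6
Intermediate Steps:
Function('u')(R) = Add(2, R, Mul(-1, Pow(Add(77, R), Rational(1, 2)))) (Function('u')(R) = Add(2, Add(R, Mul(-1, Pow(Add(R, 77), Rational(1, 2))))) = Add(2, Add(R, Mul(-1, Pow(Add(77, R), Rational(1, 2))))) = Add(2, R, Mul(-1, Pow(Add(77, R), Rational(1, 2)))))
Pow(Add(-242020, Function('u')(903)), -1) = Pow(Add(-242020, Add(2, 903, Mul(-1, Pow(Add(77, 903), Rational(1, 2))))), -1) = Pow(Add(-242020, Add(2, 903, Mul(-1, Pow(980, Rational(1, 2))))), -1) = Pow(Add(-242020, Add(2, 903, Mul(-1, Mul(14, Pow(5, Rational(1, 2)))))), -1) = Pow(Add(-242020, Add(2, 903, Mul(-14, Pow(5, Rational(1, 2))))), -1) = Pow(Add(-242020, Add(905, Mul(-14, Pow(5, Rational(1, 2))))), -1) = Pow(Add(-241115, Mul(-14, Pow(5, Rational(1, 2)))), -1)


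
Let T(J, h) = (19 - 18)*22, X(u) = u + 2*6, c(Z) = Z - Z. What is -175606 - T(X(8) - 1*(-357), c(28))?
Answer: -175628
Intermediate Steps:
c(Z) = 0
X(u) = 12 + u (X(u) = u + 12 = 12 + u)
T(J, h) = 22 (T(J, h) = 1*22 = 22)
-175606 - T(X(8) - 1*(-357), c(28)) = -175606 - 1*22 = -175606 - 22 = -175628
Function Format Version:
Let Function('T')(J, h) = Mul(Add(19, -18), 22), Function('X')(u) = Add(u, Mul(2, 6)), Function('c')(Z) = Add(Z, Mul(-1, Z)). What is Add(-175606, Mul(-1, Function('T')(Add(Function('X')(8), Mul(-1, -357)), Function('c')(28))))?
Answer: -175628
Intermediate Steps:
Function('c')(Z) = 0
Function('X')(u) = Add(12, u) (Function('X')(u) = Add(u, 12) = Add(12, u))
Function('T')(J, h) = 22 (Function('T')(J, h) = Mul(1, 22) = 22)
Add(-175606, Mul(-1, Function('T')(Add(Function('X')(8), Mul(-1, -357)), Function('c')(28)))) = Add(-175606, Mul(-1, 22)) = Add(-175606, -22) = -175628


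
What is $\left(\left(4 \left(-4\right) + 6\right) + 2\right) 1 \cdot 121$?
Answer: $-968$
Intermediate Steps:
$\left(\left(4 \left(-4\right) + 6\right) + 2\right) 1 \cdot 121 = \left(\left(-16 + 6\right) + 2\right) 1 \cdot 121 = \left(-10 + 2\right) 1 \cdot 121 = \left(-8\right) 1 \cdot 121 = \left(-8\right) 121 = -968$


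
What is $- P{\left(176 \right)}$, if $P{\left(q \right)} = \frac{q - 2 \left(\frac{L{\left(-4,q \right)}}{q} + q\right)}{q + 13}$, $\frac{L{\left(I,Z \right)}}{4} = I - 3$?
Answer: $\frac{3865}{4158} \approx 0.92953$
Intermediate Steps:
$L{\left(I,Z \right)} = -12 + 4 I$ ($L{\left(I,Z \right)} = 4 \left(I - 3\right) = 4 \left(-3 + I\right) = -12 + 4 I$)
$P{\left(q \right)} = \frac{- q + \frac{56}{q}}{13 + q}$ ($P{\left(q \right)} = \frac{q - 2 \left(\frac{-12 + 4 \left(-4\right)}{q} + q\right)}{q + 13} = \frac{q - 2 \left(\frac{-12 - 16}{q} + q\right)}{13 + q} = \frac{q - 2 \left(- \frac{28}{q} + q\right)}{13 + q} = \frac{q - 2 \left(q - \frac{28}{q}\right)}{13 + q} = \frac{q - \left(- \frac{56}{q} + 2 q\right)}{13 + q} = \frac{- q + \frac{56}{q}}{13 + q}$)
$- P{\left(176 \right)} = - \frac{56 - 176^{2}}{176 \left(13 + 176\right)} = - \frac{56 - 30976}{176 \cdot 189} = - \frac{-30920}{176 \cdot 189} = \left(-1\right) \left(- \frac{3865}{4158}\right) = \frac{3865}{4158}$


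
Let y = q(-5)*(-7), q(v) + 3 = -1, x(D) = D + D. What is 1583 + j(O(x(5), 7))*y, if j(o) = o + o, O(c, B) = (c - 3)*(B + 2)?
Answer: 5111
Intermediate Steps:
x(D) = 2*D
O(c, B) = (-3 + c)*(2 + B)
j(o) = 2*o
q(v) = -4 (q(v) = -3 - 1 = -4)
y = 28 (y = -4*(-7) = 28)
1583 + j(O(x(5), 7))*y = 1583 + (2*(-6 - 3*7 + 2*(2*5) + 7*(2*5)))*28 = 1583 + (2*(-6 - 21 + 2*10 + 7*10))*28 = 1583 + (2*(-6 - 21 + 20 + 70))*28 = 1583 + (2*63)*28 = 1583 + 126*28 = 1583 + 3528 = 5111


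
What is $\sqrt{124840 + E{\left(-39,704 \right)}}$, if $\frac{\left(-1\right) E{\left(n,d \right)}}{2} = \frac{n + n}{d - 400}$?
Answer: $\frac{\sqrt{180269701}}{38} \approx 353.33$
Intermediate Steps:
$E{\left(n,d \right)} = - \frac{4 n}{-400 + d}$ ($E{\left(n,d \right)} = - 2 \frac{n + n}{d - 400} = - 2 \frac{2 n}{-400 + d} = - \frac{4 n}{-400 + d}$)
$\sqrt{124840 + E{\left(-39,704 \right)}} = \sqrt{124840 - - \frac{156}{-400 + 704}} = \sqrt{124840 - - \frac{156}{304}} = \sqrt{124840 - \left(-156\right) \frac{1}{304}} = \sqrt{124840 + \frac{39}{76}} = \sqrt{\frac{9487879}{76}} = \frac{\sqrt{180269701}}{38}$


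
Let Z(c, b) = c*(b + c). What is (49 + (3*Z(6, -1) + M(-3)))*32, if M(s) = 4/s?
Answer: 13216/3 ≈ 4405.3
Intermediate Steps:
(49 + (3*Z(6, -1) + M(-3)))*32 = (49 + (3*(6*(-1 + 6)) + 4/(-3)))*32 = (49 + (3*(6*5) + 4*(-⅓)))*32 = (49 + (3*30 - 4/3))*32 = (49 + (90 - 4/3))*32 = (49 + 266/3)*32 = (413/3)*32 = 13216/3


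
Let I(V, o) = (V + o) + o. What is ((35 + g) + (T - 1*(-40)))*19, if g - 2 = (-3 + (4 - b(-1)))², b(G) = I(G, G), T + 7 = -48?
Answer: 722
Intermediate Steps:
T = -55 (T = -7 - 48 = -55)
I(V, o) = V + 2*o
b(G) = 3*G (b(G) = G + 2*G = 3*G)
g = 18 (g = 2 + (-3 + (4 - 3*(-1)))² = 2 + (-3 + (4 - 1*(-3)))² = 2 + (-3 + (4 + 3))² = 2 + (-3 + 7)² = 2 + 4² = 2 + 16 = 18)
((35 + g) + (T - 1*(-40)))*19 = ((35 + 18) + (-55 - 1*(-40)))*19 = (53 + (-55 + 40))*19 = (53 - 15)*19 = 38*19 = 722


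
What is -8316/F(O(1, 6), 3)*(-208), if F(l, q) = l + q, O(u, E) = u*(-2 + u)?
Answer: 864864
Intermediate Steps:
-8316/F(O(1, 6), 3)*(-208) = -8316/(1*(-2 + 1) + 3)*(-208) = -8316/(1*(-1) + 3)*(-208) = -8316/(-1 + 3)*(-208) = -8316/2*(-208) = -189*22*(-208) = -4158*(-208) = 864864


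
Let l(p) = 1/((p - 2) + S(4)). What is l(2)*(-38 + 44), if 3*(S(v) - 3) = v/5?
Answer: 90/49 ≈ 1.8367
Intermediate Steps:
S(v) = 3 + v/15 (S(v) = 3 + (v/5)/3 = 3 + v/15)
l(p) = 1/(19/15 + p) (l(p) = 1/((p - 2) + (3 + (1/15)*4)) = 1/((-2 + p) + (3 + 4/15)) = 1/((-2 + p) + 49/15) = 1/(19/15 + p))
l(2)*(-38 + 44) = (15/(19 + 15*2))*(-38 + 44) = (15/(19 + 30))*6 = (15/49)*6 = 90/49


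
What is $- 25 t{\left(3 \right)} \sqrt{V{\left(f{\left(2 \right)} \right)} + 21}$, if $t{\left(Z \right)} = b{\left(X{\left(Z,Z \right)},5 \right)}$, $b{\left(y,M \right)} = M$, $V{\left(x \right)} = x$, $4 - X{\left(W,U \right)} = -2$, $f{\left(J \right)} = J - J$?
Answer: $- 125 \sqrt{21} \approx -572.82$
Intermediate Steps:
$f{\left(J \right)} = 0$
$X{\left(W,U \right)} = 6$ ($X{\left(W,U \right)} = 4 - -2 = 4 + 2 = 6$)
$t{\left(Z \right)} = 5$
$- 25 t{\left(3 \right)} \sqrt{V{\left(f{\left(2 \right)} \right)} + 21} = \left(-25\right) 5 \sqrt{0 + 21} = - 125 \sqrt{21}$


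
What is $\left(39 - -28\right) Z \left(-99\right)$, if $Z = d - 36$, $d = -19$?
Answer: $364815$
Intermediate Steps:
$Z = -55$ ($Z = -19 - 36 = -55$)
$\left(39 - -28\right) Z \left(-99\right) = \left(39 - -28\right) \left(-55\right) \left(-99\right) = \left(39 + 28\right) \left(-55\right) \left(-99\right) = 67 \left(-55\right) \left(-99\right) = \left(-3685\right) \left(-99\right) = 364815$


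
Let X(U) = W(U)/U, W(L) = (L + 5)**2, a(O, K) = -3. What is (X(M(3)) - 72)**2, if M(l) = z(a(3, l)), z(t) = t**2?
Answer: 204304/81 ≈ 2522.3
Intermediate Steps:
W(L) = (5 + L)**2
M(l) = 9 (M(l) = (-3)**2 = 9)
X(U) = (5 + U)**2/U
(X(M(3)) - 72)**2 = ((5 + 9)**2/9 - 72)**2 = ((1/9)*14**2 - 72)**2 = ((1/9)*196 - 72)**2 = (196/9 - 72)**2 = (-452/9)**2 = 204304/81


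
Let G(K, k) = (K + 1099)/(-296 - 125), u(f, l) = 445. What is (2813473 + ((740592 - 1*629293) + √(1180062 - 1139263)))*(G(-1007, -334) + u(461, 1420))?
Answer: 547672331316/421 + 187253*√40799/421 ≈ 1.3010e+9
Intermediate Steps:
G(K, k) = -1099/421 - K/421 (G(K, k) = (1099 + K)/(-421) = (1099 + K)*(-1/421) = -1099/421 - K/421)
(2813473 + ((740592 - 1*629293) + √(1180062 - 1139263)))*(G(-1007, -334) + u(461, 1420)) = (2813473 + ((740592 - 1*629293) + √(1180062 - 1139263)))*((-1099/421 - 1/421*(-1007)) + 445) = (2813473 + ((740592 - 629293) + √40799))*((-1099/421 + 1007/421) + 445) = (2813473 + (111299 + √40799))*(-92/421 + 445) = (2924772 + √40799)*(187253/421) = 547672331316/421 + 187253*√40799/421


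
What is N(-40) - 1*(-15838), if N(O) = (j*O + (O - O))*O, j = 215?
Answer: 359838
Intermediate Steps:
N(O) = 215*O² (N(O) = (215*O + (O - O))*O = (215*O + 0)*O = (215*O)*O = 215*O²)
N(-40) - 1*(-15838) = 215*(-40)² - 1*(-15838) = 215*1600 + 15838 = 344000 + 15838 = 359838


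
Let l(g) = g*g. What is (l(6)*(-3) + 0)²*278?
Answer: 3242592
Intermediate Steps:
l(g) = g²
(l(6)*(-3) + 0)²*278 = (6²*(-3) + 0)²*278 = (36*(-3) + 0)²*278 = (-108 + 0)²*278 = (-108)²*278 = 11664*278 = 3242592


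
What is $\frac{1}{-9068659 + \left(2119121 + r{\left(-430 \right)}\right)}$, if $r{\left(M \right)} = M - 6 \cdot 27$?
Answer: $- \frac{1}{6950130} \approx -1.4388 \cdot 10^{-7}$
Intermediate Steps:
$r{\left(M \right)} = -162 + M$ ($r{\left(M \right)} = M - 162 = -162 + M$)
$\frac{1}{-9068659 + \left(2119121 + r{\left(-430 \right)}\right)} = \frac{1}{-9068659 + \left(2119121 - 592\right)} = \frac{1}{-9068659 + 2118529} = \frac{1}{-6950130} = - \frac{1}{6950130}$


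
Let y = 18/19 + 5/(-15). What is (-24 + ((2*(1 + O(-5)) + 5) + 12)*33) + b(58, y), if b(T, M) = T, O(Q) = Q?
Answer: 331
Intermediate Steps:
y = 35/57 (y = 18*(1/19) + 5*(-1/15) = 18/19 - ⅓ = 35/57 ≈ 0.61403)
(-24 + ((2*(1 + O(-5)) + 5) + 12)*33) + b(58, y) = (-24 + ((2*(1 - 5) + 5) + 12)*33) + 58 = (-24 + ((2*(-4) + 5) + 12)*33) + 58 = (-24 + ((-8 + 5) + 12)*33) + 58 = (-24 + (-3 + 12)*33) + 58 = (-24 + 9*33) + 58 = (-24 + 297) + 58 = 273 + 58 = 331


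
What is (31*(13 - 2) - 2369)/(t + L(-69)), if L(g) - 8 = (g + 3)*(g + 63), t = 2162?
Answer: -1014/1283 ≈ -0.79033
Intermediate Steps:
L(g) = 8 + (3 + g)*(63 + g) (L(g) = 8 + (g + 3)*(g + 63) = 8 + (3 + g)*(63 + g))
(31*(13 - 2) - 2369)/(t + L(-69)) = (31*(13 - 2) - 2369)/(2162 + (197 + (-69)² + 66*(-69))) = (31*11 - 2369)/(2162 + (197 + 4761 - 4554)) = (341 - 2369)/(2162 + 404) = -2028/2566 = -2028*1/2566 = -1014/1283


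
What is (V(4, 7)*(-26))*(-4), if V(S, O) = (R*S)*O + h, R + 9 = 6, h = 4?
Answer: -8320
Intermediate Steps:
R = -3 (R = -9 + 6 = -3)
V(S, O) = 4 - 3*O*S (V(S, O) = (-3*S)*O + 4 = -3*O*S + 4 = 4 - 3*O*S)
(V(4, 7)*(-26))*(-4) = ((4 - 3*7*4)*(-26))*(-4) = ((4 - 84)*(-26))*(-4) = -80*(-26)*(-4) = 2080*(-4) = -8320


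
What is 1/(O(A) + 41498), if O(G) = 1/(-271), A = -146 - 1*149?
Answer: 271/11245957 ≈ 2.4098e-5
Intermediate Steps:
A = -295 (A = -146 - 149 = -295)
O(G) = -1/271
1/(O(A) + 41498) = 1/(-1/271 + 41498) = 1/(11245957/271) = 271/11245957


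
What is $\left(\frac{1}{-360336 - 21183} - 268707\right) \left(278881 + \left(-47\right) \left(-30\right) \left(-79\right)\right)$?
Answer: $- \frac{17170645692511594}{381519} \approx -4.5006 \cdot 10^{10}$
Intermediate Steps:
$\left(\frac{1}{-360336 - 21183} - 268707\right) \left(278881 + \left(-47\right) \left(-30\right) \left(-79\right)\right) = \left(\frac{1}{-381519} - 268707\right) \left(278881 + 1410 \left(-79\right)\right) = \left(- \frac{1}{381519} - 268707\right) \left(278881 - 111390\right) = \left(- \frac{102516825934}{381519}\right) 167491 = - \frac{17170645692511594}{381519}$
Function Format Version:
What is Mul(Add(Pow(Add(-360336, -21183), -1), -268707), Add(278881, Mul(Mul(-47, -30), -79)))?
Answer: Rational(-17170645692511594, 381519) ≈ -4.5006e+10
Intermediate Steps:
Mul(Add(Pow(Add(-360336, -21183), -1), -268707), Add(278881, Mul(Mul(-47, -30), -79))) = Mul(Add(Pow(-381519, -1), -268707), Add(278881, Mul(1410, -79))) = Mul(Add(Rational(-1, 381519), -268707), Add(278881, -111390)) = Mul(Rational(-102516825934, 381519), 167491) = Rational(-17170645692511594, 381519)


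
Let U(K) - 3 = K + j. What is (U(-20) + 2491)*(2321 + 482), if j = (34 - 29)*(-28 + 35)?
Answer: 7032727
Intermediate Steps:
j = 35 (j = 5*7 = 35)
U(K) = 38 + K (U(K) = 3 + (K + 35) = 3 + (35 + K) = 38 + K)
(U(-20) + 2491)*(2321 + 482) = ((38 - 20) + 2491)*(2321 + 482) = (18 + 2491)*2803 = 2509*2803 = 7032727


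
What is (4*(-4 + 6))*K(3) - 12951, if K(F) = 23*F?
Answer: -12399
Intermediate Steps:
(4*(-4 + 6))*K(3) - 12951 = (4*(-4 + 6))*(23*3) - 12951 = (4*2)*69 - 12951 = 8*69 - 12951 = 552 - 12951 = -12399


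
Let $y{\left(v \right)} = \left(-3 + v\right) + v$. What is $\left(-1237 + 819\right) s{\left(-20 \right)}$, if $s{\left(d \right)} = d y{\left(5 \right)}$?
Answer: $58520$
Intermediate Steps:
$y{\left(v \right)} = -3 + 2 v$
$s{\left(d \right)} = 7 d$ ($s{\left(d \right)} = d \left(-3 + 2 \cdot 5\right) = d \left(-3 + 10\right) = d 7 = 7 d$)
$\left(-1237 + 819\right) s{\left(-20 \right)} = \left(-1237 + 819\right) 7 \left(-20\right) = \left(-418\right) \left(-140\right) = 58520$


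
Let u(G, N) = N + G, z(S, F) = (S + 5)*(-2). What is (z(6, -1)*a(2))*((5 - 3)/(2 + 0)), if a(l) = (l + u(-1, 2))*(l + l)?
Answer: -264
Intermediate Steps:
z(S, F) = -10 - 2*S (z(S, F) = (5 + S)*(-2) = -10 - 2*S)
u(G, N) = G + N
a(l) = 2*l*(1 + l) (a(l) = (l + (-1 + 2))*(l + l) = (l + 1)*(2*l) = (1 + l)*(2*l) = 2*l*(1 + l))
(z(6, -1)*a(2))*((5 - 3)/(2 + 0)) = ((-10 - 2*6)*(2*2*(1 + 2)))*((5 - 3)/(2 + 0)) = ((-10 - 12)*(2*2*3))*(2/2) = (-22*12)*(2*(½)) = -264*1 = -264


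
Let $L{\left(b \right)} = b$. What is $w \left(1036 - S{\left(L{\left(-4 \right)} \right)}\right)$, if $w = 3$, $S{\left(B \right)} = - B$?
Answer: $3096$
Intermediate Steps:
$w \left(1036 - S{\left(L{\left(-4 \right)} \right)}\right) = 3 \left(1036 - \left(-1\right) \left(-4\right)\right) = 3 \left(1036 - 4\right) = 3 \cdot 1032 = 3096$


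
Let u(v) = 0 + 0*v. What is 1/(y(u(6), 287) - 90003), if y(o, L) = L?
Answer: -1/89716 ≈ -1.1146e-5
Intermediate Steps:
u(v) = 0 (u(v) = 0 + 0 = 0)
1/(y(u(6), 287) - 90003) = 1/(287 - 90003) = 1/(-89716) = -1/89716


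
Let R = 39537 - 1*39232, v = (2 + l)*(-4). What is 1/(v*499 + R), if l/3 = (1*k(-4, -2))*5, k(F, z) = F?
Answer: 1/116073 ≈ 8.6153e-6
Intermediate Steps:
l = -60 (l = 3*((1*(-4))*5) = 3*(-4*5) = 3*(-20) = -60)
v = 232 (v = (2 - 60)*(-4) = -58*(-4) = 232)
R = 305 (R = 39537 - 39232 = 305)
1/(v*499 + R) = 1/(232*499 + 305) = 1/(115768 + 305) = 1/116073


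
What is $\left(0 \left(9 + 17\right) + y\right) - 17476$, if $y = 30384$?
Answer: $12908$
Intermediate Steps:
$\left(0 \left(9 + 17\right) + y\right) - 17476 = \left(0 \left(9 + 17\right) + 30384\right) - 17476 = \left(0 \cdot 26 + 30384\right) - 17476 = \left(0 + 30384\right) - 17476 = 30384 - 17476 = 12908$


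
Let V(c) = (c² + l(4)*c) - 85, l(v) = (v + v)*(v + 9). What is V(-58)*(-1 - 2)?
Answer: 8259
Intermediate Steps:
l(v) = 2*v*(9 + v) (l(v) = (2*v)*(9 + v) = 2*v*(9 + v))
V(c) = -85 + c² + 104*c (V(c) = (c² + (2*4*(9 + 4))*c) - 85 = (c² + (2*4*13)*c) - 85 = (c² + 104*c) - 85 = -85 + c² + 104*c)
V(-58)*(-1 - 2) = (-85 + (-58)² + 104*(-58))*(-1 - 2) = (-85 + 3364 - 6032)*(-3) = -2753*(-3) = 8259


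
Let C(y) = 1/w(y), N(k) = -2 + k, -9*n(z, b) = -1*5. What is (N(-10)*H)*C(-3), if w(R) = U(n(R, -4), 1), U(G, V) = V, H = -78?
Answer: 936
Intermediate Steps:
n(z, b) = 5/9 (n(z, b) = -(-1)*5/9 = -⅑*(-5) = 5/9)
w(R) = 1
C(y) = 1 (C(y) = 1/1 = 1)
(N(-10)*H)*C(-3) = ((-2 - 10)*(-78))*1 = -12*(-78)*1 = 936*1 = 936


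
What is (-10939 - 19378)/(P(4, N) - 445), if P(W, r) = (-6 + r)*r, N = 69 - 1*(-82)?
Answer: -30317/21450 ≈ -1.4134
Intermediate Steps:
N = 151 (N = 69 + 82 = 151)
P(W, r) = r*(-6 + r)
(-10939 - 19378)/(P(4, N) - 445) = (-10939 - 19378)/(151*(-6 + 151) - 445) = -30317/(151*145 - 445) = -30317/(21895 - 445) = -30317/21450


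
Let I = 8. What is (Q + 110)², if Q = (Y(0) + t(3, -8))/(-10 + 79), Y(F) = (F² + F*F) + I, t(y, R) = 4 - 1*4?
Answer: 57729604/4761 ≈ 12126.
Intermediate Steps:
t(y, R) = 0 (t(y, R) = 4 - 4 = 0)
Y(F) = 8 + 2*F² (Y(F) = (F² + F*F) + 8 = (F² + F²) + 8 = 2*F² + 8 = 8 + 2*F²)
Q = 8/69 (Q = ((8 + 2*0²) + 0)/(-10 + 79) = ((8 + 2*0) + 0)/69 = ((8 + 0) + 0)*(1/69) = (8 + 0)*(1/69) = 8*(1/69) = 8/69 ≈ 0.11594)
(Q + 110)² = (8/69 + 110)² = (7598/69)² = 57729604/4761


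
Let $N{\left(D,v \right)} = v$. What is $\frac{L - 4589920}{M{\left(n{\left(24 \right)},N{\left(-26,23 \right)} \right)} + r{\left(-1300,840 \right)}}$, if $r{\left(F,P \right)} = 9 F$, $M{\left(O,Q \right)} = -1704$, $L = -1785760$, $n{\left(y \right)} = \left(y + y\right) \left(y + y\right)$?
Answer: $\frac{1593920}{3351} \approx 475.65$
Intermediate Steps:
$n{\left(y \right)} = 4 y^{2}$ ($n{\left(y \right)} = 2 y 2 y = 4 y^{2}$)
$\frac{L - 4589920}{M{\left(n{\left(24 \right)},N{\left(-26,23 \right)} \right)} + r{\left(-1300,840 \right)}} = \frac{-1785760 - 4589920}{-1704 + 9 \left(-1300\right)} = - \frac{6375680}{-1704 - 11700} = - \frac{6375680}{-13404} = \left(-6375680\right) \left(- \frac{1}{13404}\right) = \frac{1593920}{3351}$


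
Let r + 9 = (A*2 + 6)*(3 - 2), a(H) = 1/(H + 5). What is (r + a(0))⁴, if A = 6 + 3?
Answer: 33362176/625 ≈ 53380.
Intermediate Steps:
A = 9
a(H) = 1/(5 + H)
r = 15 (r = -9 + (9*2 + 6)*(3 - 2) = -9 + (18 + 6)*1 = -9 + 24*1 = -9 + 24 = 15)
(r + a(0))⁴ = (15 + 1/(5 + 0))⁴ = (15 + 1/5)⁴ = (15 + ⅕)⁴ = (76/5)⁴ = 33362176/625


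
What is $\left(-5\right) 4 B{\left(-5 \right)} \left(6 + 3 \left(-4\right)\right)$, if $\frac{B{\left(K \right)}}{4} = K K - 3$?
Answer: $10560$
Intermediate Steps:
$B{\left(K \right)} = -12 + 4 K^{2}$ ($B{\left(K \right)} = 4 \left(K K - 3\right) = 4 \left(K^{2} - 3\right) = 4 \left(-3 + K^{2}\right) = -12 + 4 K^{2}$)
$\left(-5\right) 4 B{\left(-5 \right)} \left(6 + 3 \left(-4\right)\right) = \left(-5\right) 4 \left(-12 + 4 \left(-5\right)^{2}\right) \left(6 + 3 \left(-4\right)\right) = - 20 \left(-12 + 4 \cdot 25\right) \left(6 - 12\right) = - 20 \left(-12 + 100\right) \left(-6\right) = \left(-20\right) 88 \left(-6\right) = \left(-1760\right) \left(-6\right) = 10560$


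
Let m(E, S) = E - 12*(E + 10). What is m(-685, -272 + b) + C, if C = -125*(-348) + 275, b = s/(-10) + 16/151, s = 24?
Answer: 51190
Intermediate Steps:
b = -1732/755 (b = 24/(-10) + 16/151 = 24*(-1/10) + 16*(1/151) = -12/5 + 16/151 = -1732/755 ≈ -2.2940)
m(E, S) = -120 - 11*E (m(E, S) = E - 12*(10 + E) = E + (-120 - 12*E) = -120 - 11*E)
C = 43775 (C = 43500 + 275 = 43775)
m(-685, -272 + b) + C = (-120 - 11*(-685)) + 43775 = (-120 + 7535) + 43775 = 7415 + 43775 = 51190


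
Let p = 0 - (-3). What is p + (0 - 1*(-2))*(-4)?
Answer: -5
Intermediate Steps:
p = 3 (p = 0 - 1*(-3) = 0 + 3 = 3)
p + (0 - 1*(-2))*(-4) = 3 + (0 - 1*(-2))*(-4) = 3 + (0 + 2)*(-4) = 3 + 2*(-4) = 3 - 8 = -5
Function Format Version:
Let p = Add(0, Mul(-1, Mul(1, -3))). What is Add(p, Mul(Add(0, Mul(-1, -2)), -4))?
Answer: -5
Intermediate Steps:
p = 3 (p = Add(0, Mul(-1, -3)) = Add(0, 3) = 3)
Add(p, Mul(Add(0, Mul(-1, -2)), -4)) = Add(3, Mul(Add(0, Mul(-1, -2)), -4)) = Add(3, Mul(Add(0, 2), -4)) = Add(3, Mul(2, -4)) = Add(3, -8) = -5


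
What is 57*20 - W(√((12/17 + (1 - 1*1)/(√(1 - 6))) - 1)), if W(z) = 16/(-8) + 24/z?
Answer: 1142 + 24*I*√85/5 ≈ 1142.0 + 44.254*I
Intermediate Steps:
W(z) = -2 + 24/z (W(z) = 16*(-⅛) + 24/z = -2 + 24/z)
57*20 - W(√((12/17 + (1 - 1*1)/(√(1 - 6))) - 1)) = 57*20 - (-2 + 24/(√((12/17 + (1 - 1*1)/(√(1 - 6))) - 1))) = 1140 - (-2 + 24/(√((12*(1/17) + (1 - 1)/(√(-5))) - 1))) = 1140 - (-2 + 24/(√((12/17 + 0/((I*√5))) - 1))) = 1140 - (-2 + 24/(√((12/17 + 0*(-I*√5/5)) - 1))) = 1140 - (-2 + 24/(√((12/17 + 0) - 1))) = 1140 - (-2 + 24/(√(12/17 - 1))) = 1140 - (-2 + 24/(√(-5/17))) = 1140 - (-2 + 24/((I*√85/17))) = 1140 - (-2 + 24*(-I*√85/5)) = 1140 - (-2 - 24*I*√85/5) = 1140 + (2 + 24*I*√85/5) = 1142 + 24*I*√85/5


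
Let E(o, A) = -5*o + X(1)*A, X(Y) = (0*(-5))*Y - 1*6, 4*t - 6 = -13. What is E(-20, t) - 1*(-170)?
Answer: 561/2 ≈ 280.50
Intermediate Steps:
t = -7/4 (t = 3/2 + (1/4)*(-13) = 3/2 - 13/4 = -7/4 ≈ -1.7500)
X(Y) = -6 (X(Y) = 0*Y - 6 = 0 - 6 = -6)
E(o, A) = -6*A - 5*o (E(o, A) = -5*o - 6*A = -6*A - 5*o)
E(-20, t) - 1*(-170) = (-6*(-7/4) - 5*(-20)) - 1*(-170) = (21/2 + 100) + 170 = 221/2 + 170 = 561/2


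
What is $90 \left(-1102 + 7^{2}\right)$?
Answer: $-94770$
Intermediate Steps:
$90 \left(-1102 + 7^{2}\right) = 90 \left(-1102 + 49\right) = 90 \left(-1053\right) = -94770$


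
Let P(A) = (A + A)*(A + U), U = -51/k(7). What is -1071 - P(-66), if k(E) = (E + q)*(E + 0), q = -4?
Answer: -70725/7 ≈ -10104.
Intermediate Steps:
k(E) = E*(-4 + E) (k(E) = (E - 4)*(E + 0) = (-4 + E)*E = E*(-4 + E))
U = -17/7 (U = -51*1/(7*(-4 + 7)) = -51/(7*3) = -51/21 = -51*1/21 = -17/7 ≈ -2.4286)
P(A) = 2*A*(-17/7 + A) (P(A) = (A + A)*(A - 17/7) = (2*A)*(-17/7 + A) = 2*A*(-17/7 + A))
-1071 - P(-66) = -1071 - 2*(-66)*(-17 + 7*(-66))/7 = -1071 - 2*(-66)*(-17 - 462)/7 = -1071 - 2*(-66)*(-479)/7 = -1071 - 1*63228/7 = -1071 - 63228/7 = -70725/7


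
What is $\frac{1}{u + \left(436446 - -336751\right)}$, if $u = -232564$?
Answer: $\frac{1}{540633} \approx 1.8497 \cdot 10^{-6}$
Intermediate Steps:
$\frac{1}{u + \left(436446 - -336751\right)} = \frac{1}{-232564 + \left(436446 - -336751\right)} = \frac{1}{-232564 + \left(436446 + 336751\right)} = \frac{1}{-232564 + 773197} = \frac{1}{540633}$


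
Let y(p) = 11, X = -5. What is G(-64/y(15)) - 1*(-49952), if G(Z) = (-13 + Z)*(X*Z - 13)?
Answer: 6007553/121 ≈ 49649.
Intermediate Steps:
G(Z) = (-13 + Z)*(-13 - 5*Z) (G(Z) = (-13 + Z)*(-5*Z - 13) = (-13 + Z)*(-13 - 5*Z))
G(-64/y(15)) - 1*(-49952) = (169 - 5*(-64/11)² + 52*(-64/11)) - 1*(-49952) = (169 - 5*(-64*1/11)² + 52*(-64*1/11)) + 49952 = (169 - 5*(-64/11)² + 52*(-64/11)) + 49952 = (169 - 5*4096/121 - 3328/11) + 49952 = (169 - 20480/121 - 3328/11) + 49952 = -36639/121 + 49952 = 6007553/121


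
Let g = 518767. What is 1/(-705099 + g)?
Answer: -1/186332 ≈ -5.3668e-6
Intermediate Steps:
1/(-705099 + g) = 1/(-705099 + 518767) = 1/(-186332) = -1/186332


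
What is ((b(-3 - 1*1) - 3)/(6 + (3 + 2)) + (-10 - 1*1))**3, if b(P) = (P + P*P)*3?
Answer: -512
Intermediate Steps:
b(P) = 3*P + 3*P**2 (b(P) = (P + P**2)*3 = 3*P + 3*P**2)
((b(-3 - 1*1) - 3)/(6 + (3 + 2)) + (-10 - 1*1))**3 = ((3*(-3 - 1*1)*(1 + (-3 - 1*1)) - 3)/(6 + (3 + 2)) + (-10 - 1*1))**3 = ((3*(-3 - 1)*(1 + (-3 - 1)) - 3)/(6 + 5) + (-10 - 1))**3 = ((3*(-4)*(1 - 4) - 3)/11 - 11)**3 = ((3*(-4)*(-3) - 3)*(1/11) - 11)**3 = ((36 - 3)*(1/11) - 11)**3 = (33*(1/11) - 11)**3 = (3 - 11)**3 = (-8)**3 = -512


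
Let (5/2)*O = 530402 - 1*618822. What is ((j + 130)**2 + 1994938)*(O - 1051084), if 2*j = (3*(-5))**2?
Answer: -2231294547901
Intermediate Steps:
O = -35368 (O = 2*(530402 - 1*618822)/5 = 2*(530402 - 618822)/5 = (2/5)*(-88420) = -35368)
j = 225/2 (j = (3*(-5))**2/2 = (1/2)*(-15)**2 = (1/2)*225 = 225/2 ≈ 112.50)
((j + 130)**2 + 1994938)*(O - 1051084) = ((225/2 + 130)**2 + 1994938)*(-35368 - 1051084) = ((485/2)**2 + 1994938)*(-1086452) = (235225/4 + 1994938)*(-1086452) = (8214977/4)*(-1086452) = -2231294547901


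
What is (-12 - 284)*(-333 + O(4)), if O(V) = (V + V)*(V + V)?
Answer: 79624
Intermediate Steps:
O(V) = 4*V² (O(V) = (2*V)*(2*V) = 4*V²)
(-12 - 284)*(-333 + O(4)) = (-12 - 284)*(-333 + 4*4²) = -296*(-333 + 4*16) = -296*(-333 + 64) = -296*(-269) = 79624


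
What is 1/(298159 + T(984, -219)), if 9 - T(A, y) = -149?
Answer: 1/298317 ≈ 3.3521e-6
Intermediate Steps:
T(A, y) = 158 (T(A, y) = 9 - 1*(-149) = 9 + 149 = 158)
1/(298159 + T(984, -219)) = 1/(298159 + 158) = 1/298317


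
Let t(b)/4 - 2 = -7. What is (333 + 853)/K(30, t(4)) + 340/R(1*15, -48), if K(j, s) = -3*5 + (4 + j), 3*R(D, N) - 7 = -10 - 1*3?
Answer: -2044/19 ≈ -107.58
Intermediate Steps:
t(b) = -20 (t(b) = 8 + 4*(-7) = 8 - 28 = -20)
R(D, N) = -2 (R(D, N) = 7/3 + (-10 - 1*3)/3 = 7/3 + (-10 - 3)/3 = 7/3 + (⅓)*(-13) = 7/3 - 13/3 = -2)
K(j, s) = -11 + j (K(j, s) = -15 + (4 + j) = -11 + j)
(333 + 853)/K(30, t(4)) + 340/R(1*15, -48) = (333 + 853)/(-11 + 30) + 340/(-2) = 1186/19 + 340*(-½) = 1186*(1/19) - 170 = 1186/19 - 170 = -2044/19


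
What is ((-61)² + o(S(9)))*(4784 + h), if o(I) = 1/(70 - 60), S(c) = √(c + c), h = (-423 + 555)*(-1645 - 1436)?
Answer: -7477699294/5 ≈ -1.4955e+9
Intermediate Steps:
h = -406692 (h = 132*(-3081) = -406692)
S(c) = √2*√c (S(c) = √(2*c) = √2*√c)
o(I) = ⅒ (o(I) = 1/10 = ⅒)
((-61)² + o(S(9)))*(4784 + h) = ((-61)² + ⅒)*(4784 - 406692) = (3721 + ⅒)*(-401908) = (37211/10)*(-401908) = -7477699294/5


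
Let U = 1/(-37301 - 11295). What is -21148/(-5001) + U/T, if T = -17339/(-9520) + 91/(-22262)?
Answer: 2355981100568008/557135097143481 ≈ 4.2287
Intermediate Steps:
T = 27509607/15138160 (T = -17339*(-1/9520) + 91*(-1/22262) = 2477/1360 - 91/22262 = 27509607/15138160 ≈ 1.8172)
U = -1/48596 (U = 1/(-48596) = -1/48596 ≈ -2.0578e-5)
-21148/(-5001) + U/T = -21148/(-5001) - 1/(48596*27509607/15138160) = -21148*(-1/5001) - 1/48596*15138160/27509607 = 21148/5001 - 3784540/334214215443 = 2355981100568008/557135097143481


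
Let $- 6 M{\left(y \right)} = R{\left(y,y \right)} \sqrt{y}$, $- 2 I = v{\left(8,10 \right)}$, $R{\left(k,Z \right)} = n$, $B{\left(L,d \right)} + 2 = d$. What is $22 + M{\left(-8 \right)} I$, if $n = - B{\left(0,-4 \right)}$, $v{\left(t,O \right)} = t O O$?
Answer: $22 + 800 i \sqrt{2} \approx 22.0 + 1131.4 i$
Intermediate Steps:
$v{\left(t,O \right)} = t O^{2}$ ($v{\left(t,O \right)} = O t O = t O^{2}$)
$B{\left(L,d \right)} = -2 + d$
$n = 6$ ($n = - (-2 - 4) = \left(-1\right) \left(-6\right) = 6$)
$R{\left(k,Z \right)} = 6$
$I = -400$ ($I = - \frac{8 \cdot 10^{2}}{2} = - \frac{8 \cdot 100}{2} = \left(- \frac{1}{2}\right) 800 = -400$)
$M{\left(y \right)} = - \sqrt{y}$ ($M{\left(y \right)} = - \frac{6 \sqrt{y}}{6} = - \sqrt{y}$)
$22 + M{\left(-8 \right)} I = 22 + - \sqrt{-8} \left(-400\right) = 22 + - 2 i \sqrt{2} \left(-400\right) = 22 + 800 i \sqrt{2}$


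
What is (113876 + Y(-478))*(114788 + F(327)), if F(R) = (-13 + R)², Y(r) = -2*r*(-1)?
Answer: 24095321280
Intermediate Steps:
Y(r) = 2*r
(113876 + Y(-478))*(114788 + F(327)) = (113876 + 2*(-478))*(114788 + (-13 + 327)²) = (113876 - 956)*(114788 + 314²) = 112920*(114788 + 98596) = 112920*213384 = 24095321280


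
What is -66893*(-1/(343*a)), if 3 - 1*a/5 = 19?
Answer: -66893/27440 ≈ -2.4378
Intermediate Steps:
a = -80 (a = 15 - 5*19 = 15 - 95 = -80)
-66893*(-1/(343*a)) = -66893/((-343*(-80))) = -66893/27440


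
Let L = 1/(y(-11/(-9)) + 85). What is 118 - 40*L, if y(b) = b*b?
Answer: 411734/3503 ≈ 117.54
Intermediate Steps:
y(b) = b²
L = 81/7006 (L = 1/((-11/(-9))² + 85) = 1/((-11*(-⅑))² + 85) = 1/((11/9)² + 85) = 1/(121/81 + 85) = 1/(7006/81) = 81/7006 ≈ 0.011562)
118 - 40*L = 118 - 40*81/7006 = 118 - 1620/3503 = 411734/3503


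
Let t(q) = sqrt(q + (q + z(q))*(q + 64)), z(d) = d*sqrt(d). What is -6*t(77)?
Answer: -6*sqrt(10934 + 10857*sqrt(77)) ≈ -1955.3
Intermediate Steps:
z(d) = d**(3/2)
t(q) = sqrt(q + (64 + q)*(q + q**(3/2))) (t(q) = sqrt(q + (q + q**(3/2))*(q + 64)) = sqrt(q + (q + q**(3/2))*(64 + q)) = sqrt(q + (64 + q)*(q + q**(3/2))))
-6*t(77) = -6*sqrt(77**2 + 77**(5/2) + 64*77**(3/2) + 65*77) = -6*sqrt(5929 + 5929*sqrt(77) + 64*(77*sqrt(77)) + 5005) = -6*sqrt(5929 + 5929*sqrt(77) + 4928*sqrt(77) + 5005) = -6*sqrt(10934 + 10857*sqrt(77))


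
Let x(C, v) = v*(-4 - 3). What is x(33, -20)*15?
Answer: 2100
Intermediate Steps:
x(C, v) = -7*v (x(C, v) = v*(-7) = -7*v)
x(33, -20)*15 = -7*(-20)*15 = 140*15 = 2100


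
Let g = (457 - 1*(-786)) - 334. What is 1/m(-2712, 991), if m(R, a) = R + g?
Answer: -1/1803 ≈ -0.00055463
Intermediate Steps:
g = 909 (g = (457 + 786) - 334 = 1243 - 334 = 909)
m(R, a) = 909 + R (m(R, a) = R + 909 = 909 + R)
1/m(-2712, 991) = 1/(909 - 2712) = 1/(-1803) = -1/1803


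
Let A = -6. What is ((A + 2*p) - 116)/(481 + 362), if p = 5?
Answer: -112/843 ≈ -0.13286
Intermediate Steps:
((A + 2*p) - 116)/(481 + 362) = ((-6 + 2*5) - 116)/(481 + 362) = ((-6 + 10) - 116)/843 = (4 - 116)*(1/843) = -112*1/843 = -112/843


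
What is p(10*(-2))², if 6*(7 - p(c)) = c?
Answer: 961/9 ≈ 106.78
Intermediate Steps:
p(c) = 7 - c/6
p(10*(-2))² = (7 - 5*(-2)/3)² = (7 - ⅙*(-20))² = (7 + 10/3)² = (31/3)² = 961/9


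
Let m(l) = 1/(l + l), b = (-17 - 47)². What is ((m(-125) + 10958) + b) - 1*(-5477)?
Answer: 5132749/250 ≈ 20531.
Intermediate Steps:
b = 4096 (b = (-64)² = 4096)
m(l) = 1/(2*l)
((m(-125) + 10958) + b) - 1*(-5477) = (((½)/(-125) + 10958) + 4096) - 1*(-5477) = (((½)*(-1/125) + 10958) + 4096) + 5477 = ((-1/250 + 10958) + 4096) + 5477 = (2739499/250 + 4096) + 5477 = 3763499/250 + 5477 = 5132749/250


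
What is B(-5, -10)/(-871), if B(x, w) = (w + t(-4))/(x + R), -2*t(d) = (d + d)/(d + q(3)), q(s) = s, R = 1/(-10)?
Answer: -140/44421 ≈ -0.0031517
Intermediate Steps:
R = -⅒ ≈ -0.10000
t(d) = -d/(3 + d) (t(d) = -(d + d)/(2*(d + 3)) = -2*d/(2*(3 + d)) = -d/(3 + d))
B(x, w) = (-4 + w)/(-⅒ + x) (B(x, w) = (w - 1*(-4)/(3 - 4))/(x - ⅒) = (w - 1*(-4)/(-1))/(-⅒ + x) = (w - 1*(-4)*(-1))/(-⅒ + x) = (w - 4)/(-⅒ + x) = (-4 + w)/(-⅒ + x))
B(-5, -10)/(-871) = (10*(-4 - 10)/(-1 + 10*(-5)))/(-871) = -10*(-14)/(871*(-1 - 50)) = -10*(-14)/(871*(-51)) = -10*(-1)*(-14)/(871*51) = -1/871*140/51 = -140/44421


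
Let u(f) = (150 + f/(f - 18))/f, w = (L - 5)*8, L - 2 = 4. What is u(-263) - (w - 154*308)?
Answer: 3504733459/73903 ≈ 47423.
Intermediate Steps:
L = 6 (L = 2 + 4 = 6)
w = 8 (w = (6 - 5)*8 = 1*8 = 8)
u(f) = (150 + f/(-18 + f))/f
u(-263) - (w - 154*308) = (-2700 + 151*(-263))/((-263)*(-18 - 263)) - (8 - 154*308) = -1/263*(-2700 - 39713)/(-281) - (8 - 47432) = -1/263*(-1/281)*(-42413) - 1*(-47424) = -42413/73903 + 47424 = 3504733459/73903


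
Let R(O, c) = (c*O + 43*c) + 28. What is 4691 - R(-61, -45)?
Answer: 3853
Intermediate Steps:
R(O, c) = 28 + 43*c + O*c (R(O, c) = (O*c + 43*c) + 28 = (43*c + O*c) + 28 = 28 + 43*c + O*c)
4691 - R(-61, -45) = 4691 - (28 + 43*(-45) - 61*(-45)) = 4691 - (28 - 1935 + 2745) = 4691 - 1*838 = 4691 - 838 = 3853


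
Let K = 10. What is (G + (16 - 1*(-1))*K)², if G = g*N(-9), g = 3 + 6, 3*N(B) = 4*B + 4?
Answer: 5476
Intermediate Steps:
N(B) = 4/3 + 4*B/3 (N(B) = (4*B + 4)/3 = (4 + 4*B)/3 = 4/3 + 4*B/3)
g = 9
G = -96 (G = 9*(4/3 + (4/3)*(-9)) = 9*(4/3 - 12) = 9*(-32/3) = -96)
(G + (16 - 1*(-1))*K)² = (-96 + (16 - 1*(-1))*10)² = (-96 + (16 + 1)*10)² = (-96 + 17*10)² = (-96 + 170)² = 74² = 5476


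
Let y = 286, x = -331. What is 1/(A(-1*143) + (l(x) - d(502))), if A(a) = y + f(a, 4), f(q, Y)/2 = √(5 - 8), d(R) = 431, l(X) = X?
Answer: -119/56647 - I*√3/113294 ≈ -0.0021007 - 1.5288e-5*I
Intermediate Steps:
f(q, Y) = 2*I*√3 (f(q, Y) = 2*√(5 - 8) = 2*√(-3) = 2*(I*√3) = 2*I*√3)
A(a) = 286 + 2*I*√3
1/(A(-1*143) + (l(x) - d(502))) = 1/((286 + 2*I*√3) + (-331 - 1*431)) = 1/((286 + 2*I*√3) + (-331 - 431)) = 1/((286 + 2*I*√3) - 762) = 1/(-476 + 2*I*√3)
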